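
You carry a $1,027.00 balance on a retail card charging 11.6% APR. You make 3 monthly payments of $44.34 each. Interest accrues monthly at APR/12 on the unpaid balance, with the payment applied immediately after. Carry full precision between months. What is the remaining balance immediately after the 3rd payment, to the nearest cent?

$922.76

Monthly rate r = 11.6%/12 = 0.966667% = 0.00966667.
Each month: B ← B·(1+r) − $44.34.
Month 1: interest $9.93; balance after payment $992.59.
Month 2: interest $9.60; balance after payment $957.84.
Month 3: interest $9.26; balance after payment $922.76.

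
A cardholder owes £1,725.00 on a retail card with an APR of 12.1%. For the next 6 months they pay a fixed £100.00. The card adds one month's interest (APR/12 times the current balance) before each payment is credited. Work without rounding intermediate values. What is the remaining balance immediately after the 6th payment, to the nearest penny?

£1,216.70

Monthly rate r = 12.1%/12 = 1.00833% = 0.0100833.
Each month: B ← B·(1+r) − £100.00.
Month 1: interest £17.39; balance after payment £1,642.39.
Month 2: interest £16.56; balance after payment £1,558.95.
Month 3: interest £15.72; balance after payment £1,474.67.
Month 4: interest £14.87; balance after payment £1,389.54.
Month 5: interest £14.01; balance after payment £1,303.55.
Month 6: interest £13.14; balance after payment £1,216.70.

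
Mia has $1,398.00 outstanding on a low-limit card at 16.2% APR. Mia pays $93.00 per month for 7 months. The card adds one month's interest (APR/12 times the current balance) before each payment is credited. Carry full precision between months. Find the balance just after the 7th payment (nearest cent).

$857.62

Monthly rate r = 16.2%/12 = 1.35% = 0.0135.
Each month: B ← B·(1+r) − $93.00.
Month 1: interest $18.87; balance after payment $1,323.87.
Month 2: interest $17.87; balance after payment $1,248.75.
Month 3: interest $16.86; balance after payment $1,172.60.
Month 4: interest $15.83; balance after payment $1,095.43.
Month 5: interest $14.79; balance after payment $1,017.22.
Month 6: interest $13.73; balance after payment $937.95.
Month 7: interest $12.66; balance after payment $857.62.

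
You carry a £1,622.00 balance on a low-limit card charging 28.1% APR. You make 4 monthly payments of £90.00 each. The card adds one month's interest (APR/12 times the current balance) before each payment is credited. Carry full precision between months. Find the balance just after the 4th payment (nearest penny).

£1,406.50

Monthly rate r = 28.1%/12 = 2.34167% = 0.0234167.
Each month: B ← B·(1+r) − £90.00.
Month 1: interest £37.98; balance after payment £1,569.98.
Month 2: interest £36.76; balance after payment £1,516.75.
Month 3: interest £35.52; balance after payment £1,462.26.
Month 4: interest £34.24; balance after payment £1,406.50.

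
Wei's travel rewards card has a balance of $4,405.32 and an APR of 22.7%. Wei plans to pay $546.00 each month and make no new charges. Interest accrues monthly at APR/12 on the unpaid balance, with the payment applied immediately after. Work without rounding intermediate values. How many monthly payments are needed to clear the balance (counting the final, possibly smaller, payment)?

9 payments

Monthly rate r = 22.7%/12 = 1.89167% = 0.0189167.
Recurrence: B ← B·(1+r) − $546.00.
Month 1: interest $83.33; balance after payment $3,942.65.
Month 2: interest $74.58; balance after payment $3,471.24.
Closed form: n = −ln(1 − rB₀/P)/ln(1+r) = −ln(0.84737)/ln(1.01892) ≈ 8.837, so the balance reaches zero during payment 9.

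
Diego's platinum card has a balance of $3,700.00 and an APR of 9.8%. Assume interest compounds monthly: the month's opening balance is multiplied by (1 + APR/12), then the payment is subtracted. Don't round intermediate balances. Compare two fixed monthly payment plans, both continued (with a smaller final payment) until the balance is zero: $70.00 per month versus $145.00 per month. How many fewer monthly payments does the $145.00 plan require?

41 fewer payments

Monthly rate r = 9.8%/12 = 0.816667% = 0.00816667.
At $70.00/mo: n = ⌈−ln(1 − rB₀/P)/ln(1+r)⌉ = 70 payments (last $33.08); total interest = total paid − $3,700.00 = $1,163.08.
At $145.00/mo: 29 payments (last $106.18); total interest $466.18.
Payments saved = 70 − 29 = 41.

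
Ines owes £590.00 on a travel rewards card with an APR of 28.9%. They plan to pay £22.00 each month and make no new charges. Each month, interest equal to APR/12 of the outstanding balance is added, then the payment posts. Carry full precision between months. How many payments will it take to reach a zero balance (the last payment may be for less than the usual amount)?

Monthly rate r = 28.9%/12 = 2.40833% = 0.0240833.
Recurrence: B ← B·(1+r) − £22.00.
Month 1: interest £14.21; balance after payment £582.21.
Month 2: interest £14.02; balance after payment £574.23.
Closed form: n = −ln(1 − rB₀/P)/ln(1+r) = −ln(0.35413)/ln(1.02408) ≈ 43.621, so the balance reaches zero during payment 44.

44 payments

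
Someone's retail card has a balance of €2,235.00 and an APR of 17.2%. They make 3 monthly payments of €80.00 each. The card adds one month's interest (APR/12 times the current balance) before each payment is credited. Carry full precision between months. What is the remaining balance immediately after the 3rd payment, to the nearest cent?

€2,089.03

Monthly rate r = 17.2%/12 = 1.43333% = 0.0143333.
Each month: B ← B·(1+r) − €80.00.
Month 1: interest €32.03; balance after payment €2,187.03.
Month 2: interest €31.35; balance after payment €2,138.38.
Month 3: interest €30.65; balance after payment €2,089.03.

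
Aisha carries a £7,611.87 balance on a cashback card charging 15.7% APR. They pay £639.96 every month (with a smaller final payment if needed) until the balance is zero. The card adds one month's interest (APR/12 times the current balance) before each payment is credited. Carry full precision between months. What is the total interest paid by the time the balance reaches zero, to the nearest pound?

£716

Monthly rate r = 15.7%/12 = 1.30833% = 0.0130833.
Payoff takes n = ⌈−ln(1 − rB₀/P)/ln(1+r)⌉ = ⌈13.013⌉ = 14 payments; the last is £8.36.
Total paid = 13·£639.96 + £8.36 = £8,327.84.
Total interest = total paid − principal = £8,327.84 − £7,611.87 = £715.97.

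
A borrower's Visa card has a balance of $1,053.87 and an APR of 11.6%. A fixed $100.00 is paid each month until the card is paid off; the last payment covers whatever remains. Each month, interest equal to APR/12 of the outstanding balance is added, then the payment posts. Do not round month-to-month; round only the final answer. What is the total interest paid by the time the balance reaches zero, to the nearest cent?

$63.06

Monthly rate r = 11.6%/12 = 0.966667% = 0.00966667.
Payoff takes n = ⌈−ln(1 − rB₀/P)/ln(1+r)⌉ = ⌈11.169⌉ = 12 payments; the last is $16.93.
Total paid = 11·$100.00 + $16.93 = $1,116.93.
Total interest = total paid − principal = $1,116.93 − $1,053.87 = $63.06.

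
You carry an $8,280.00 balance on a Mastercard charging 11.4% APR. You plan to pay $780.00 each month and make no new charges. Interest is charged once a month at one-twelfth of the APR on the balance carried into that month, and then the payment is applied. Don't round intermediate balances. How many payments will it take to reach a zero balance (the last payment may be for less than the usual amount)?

12 payments

Monthly rate r = 11.4%/12 = 0.95% = 0.0095.
Recurrence: B ← B·(1+r) − $780.00.
Month 1: interest $78.66; balance after payment $7,578.66.
Month 2: interest $72.00; balance after payment $6,870.66.
Closed form: n = −ln(1 − rB₀/P)/ln(1+r) = −ln(0.89915)/ln(1.0095) ≈ 11.243, so the balance reaches zero during payment 12.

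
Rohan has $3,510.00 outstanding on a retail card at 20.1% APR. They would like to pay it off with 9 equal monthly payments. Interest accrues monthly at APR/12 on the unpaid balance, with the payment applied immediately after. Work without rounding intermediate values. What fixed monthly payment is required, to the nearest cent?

$423.39

Monthly rate r = 20.1%/12 = 1.675% = 0.01675.
Level-payment amortization: P = B₀·r / (1 − (1+r)^(−n)) = 3510.00·0.01675 / (1 − 1.01675^(−9)).
Denominator 1 − (1+r)^(−9) = 0.138862761.
P = 58.7925 / 0.138862761 ≈ 423.39.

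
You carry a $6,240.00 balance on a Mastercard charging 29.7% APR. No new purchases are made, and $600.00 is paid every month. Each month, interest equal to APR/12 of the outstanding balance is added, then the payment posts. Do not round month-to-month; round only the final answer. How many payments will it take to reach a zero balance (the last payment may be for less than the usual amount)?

Monthly rate r = 29.7%/12 = 2.475% = 0.02475.
Recurrence: B ← B·(1+r) − $600.00.
Month 1: interest $154.44; balance after payment $5,794.44.
Month 2: interest $143.41; balance after payment $5,337.85.
Closed form: n = −ln(1 − rB₀/P)/ln(1+r) = −ln(0.7426)/ln(1.02475) ≈ 12.172, so the balance reaches zero during payment 13.

13 months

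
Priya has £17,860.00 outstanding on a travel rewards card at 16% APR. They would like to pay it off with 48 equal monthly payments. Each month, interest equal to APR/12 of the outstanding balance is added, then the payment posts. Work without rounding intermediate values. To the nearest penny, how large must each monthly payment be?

£506.16

Monthly rate r = 16%/12 = 1.33333% = 0.0133333.
Level-payment amortization: P = B₀·r / (1 − (1+r)^(−n)) = 17860.00·0.0133333 / (1 − 1.01333^(−48)).
Denominator 1 − (1+r)^(−48) = 0.470472873.
P = 238.133 / 0.470472873 ≈ 506.16.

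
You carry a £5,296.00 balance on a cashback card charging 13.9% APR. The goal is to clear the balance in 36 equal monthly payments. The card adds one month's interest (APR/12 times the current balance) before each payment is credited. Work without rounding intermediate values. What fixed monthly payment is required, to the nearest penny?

£180.75

Monthly rate r = 13.9%/12 = 1.15833% = 0.0115833.
Level-payment amortization: P = B₀·r / (1 − (1+r)^(−n)) = 5296.00·0.0115833 / (1 − 1.01158^(−36)).
Denominator 1 − (1+r)^(−36) = 0.339397753.
P = 61.3453 / 0.339397753 ≈ 180.75.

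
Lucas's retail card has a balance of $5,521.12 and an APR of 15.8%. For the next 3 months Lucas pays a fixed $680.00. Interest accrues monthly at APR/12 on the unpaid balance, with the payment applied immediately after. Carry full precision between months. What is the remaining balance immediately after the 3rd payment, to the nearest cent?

Monthly rate r = 15.8%/12 = 1.31667% = 0.0131667.
Each month: B ← B·(1+r) − $680.00.
Month 1: interest $72.69; balance after payment $4,913.81.
Month 2: interest $64.70; balance after payment $4,298.51.
Month 3: interest $56.60; balance after payment $3,675.11.

$3,675.11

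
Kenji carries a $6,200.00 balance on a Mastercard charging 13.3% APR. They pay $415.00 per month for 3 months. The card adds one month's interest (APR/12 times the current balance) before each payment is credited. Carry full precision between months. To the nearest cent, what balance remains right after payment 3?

Monthly rate r = 13.3%/12 = 1.10833% = 0.0110833.
Each month: B ← B·(1+r) − $415.00.
Month 1: interest $68.72; balance after payment $5,853.72.
Month 2: interest $64.88; balance after payment $5,503.60.
Month 3: interest $61.00; balance after payment $5,149.59.

$5,149.59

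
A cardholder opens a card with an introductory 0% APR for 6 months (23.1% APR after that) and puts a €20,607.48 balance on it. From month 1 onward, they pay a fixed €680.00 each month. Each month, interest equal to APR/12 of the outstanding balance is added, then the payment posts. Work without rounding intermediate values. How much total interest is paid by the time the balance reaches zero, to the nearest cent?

€5,972.27

Promo months 1–6 at r₀ = 0%/12 = 0; months 7+ at r₁ = 23.1%/12 = 0.01925.
After month 6 (no interest yet): B = €20,607.48 − 6·€680.00 = €16,527.48.
Then at r₁ with €680.00/mo: n₂ = −ln(1 − r₁·B/P)/ln(1+r₁) ≈ 33.09 → 34 more payments.
Total paid = 39·€680.00 + €59.75 = €26,579.75; interest = €26,579.75 − €20,607.48 = €5,972.27.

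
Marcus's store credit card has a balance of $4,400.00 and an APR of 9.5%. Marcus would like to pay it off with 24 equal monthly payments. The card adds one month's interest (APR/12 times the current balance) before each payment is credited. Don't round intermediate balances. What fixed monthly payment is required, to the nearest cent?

Monthly rate r = 9.5%/12 = 0.791667% = 0.00791667.
Level-payment amortization: P = B₀·r / (1 − (1+r)^(−n)) = 4400.00·0.00791667 / (1 − 1.00792^(−24)).
Denominator 1 − (1+r)^(−24) = 0.172421955.
P = 34.8333 / 0.172421955 ≈ 202.02.

$202.02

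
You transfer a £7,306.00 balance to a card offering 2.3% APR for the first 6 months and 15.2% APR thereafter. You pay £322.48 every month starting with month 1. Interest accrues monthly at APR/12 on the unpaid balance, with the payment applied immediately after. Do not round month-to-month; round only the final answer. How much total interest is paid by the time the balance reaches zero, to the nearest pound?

£796

Promo months 1–6 at r₀ = 2.3%/12 = 0.00191667; months 7+ at r₁ = 15.2%/12 = 0.0126667.
After month 6: iterate B ← B·(1+r₀) − £322.48 for 6 months → £5,446.25.
Then at r₁ with £322.48/mo: n₂ = −ln(1 − r₁·B/P)/ln(1+r₁) ≈ 19.12 → 20 more payments.
Total paid = 25·£322.48 + £39.80 = £8,101.80; interest = £8,101.80 − £7,306.00 = £795.80.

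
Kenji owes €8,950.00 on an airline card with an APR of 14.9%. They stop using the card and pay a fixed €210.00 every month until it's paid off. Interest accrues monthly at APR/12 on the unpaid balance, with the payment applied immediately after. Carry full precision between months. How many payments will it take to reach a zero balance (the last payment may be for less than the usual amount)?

62 months

Monthly rate r = 14.9%/12 = 1.24167% = 0.0124167.
Recurrence: B ← B·(1+r) − €210.00.
Month 1: interest €111.13; balance after payment €8,851.13.
Month 2: interest €109.90; balance after payment €8,751.03.
Closed form: n = −ln(1 − rB₀/P)/ln(1+r) = −ln(0.47081)/ln(1.01242) ≈ 61.044, so the balance reaches zero during payment 62.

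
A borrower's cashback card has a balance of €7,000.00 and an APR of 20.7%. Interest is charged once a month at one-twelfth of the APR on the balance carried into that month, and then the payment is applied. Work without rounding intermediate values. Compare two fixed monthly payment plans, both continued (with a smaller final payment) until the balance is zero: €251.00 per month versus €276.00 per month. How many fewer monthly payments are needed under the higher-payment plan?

Monthly rate r = 20.7%/12 = 1.725% = 0.01725.
At €251.00/mo: n = ⌈−ln(1 − rB₀/P)/ln(1+r)⌉ = 39 payments (last €89.82); total interest = total paid − €7,000.00 = €2,627.82.
At €276.00/mo: 34 payments (last €177.54); total interest €2,285.54.
Payments saved = 39 − 34 = 5.

5 fewer payments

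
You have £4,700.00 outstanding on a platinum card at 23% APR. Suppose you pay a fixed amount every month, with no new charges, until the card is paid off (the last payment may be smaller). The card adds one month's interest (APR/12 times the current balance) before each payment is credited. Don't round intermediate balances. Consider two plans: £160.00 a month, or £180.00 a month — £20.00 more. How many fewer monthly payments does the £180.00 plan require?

7 fewer payments

Monthly rate r = 23%/12 = 1.91667% = 0.0191667.
At £160.00/mo: n = ⌈−ln(1 − rB₀/P)/ln(1+r)⌉ = 44 payments (last £97.30); total interest = total paid − £4,700.00 = £2,277.30.
At £180.00/mo: 37 payments (last £100.95); total interest £1,880.95.
Payments saved = 44 − 37 = 7.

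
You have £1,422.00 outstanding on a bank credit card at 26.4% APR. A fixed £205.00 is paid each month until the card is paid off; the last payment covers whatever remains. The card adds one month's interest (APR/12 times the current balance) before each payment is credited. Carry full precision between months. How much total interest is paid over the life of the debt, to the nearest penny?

£138.42

Monthly rate r = 26.4%/12 = 2.2% = 0.022.
Payoff takes n = ⌈−ln(1 − rB₀/P)/ln(1+r)⌉ = ⌈7.609⌉ = 8 payments; the last is £125.42.
Total paid = 7·£205.00 + £125.42 = £1,560.42.
Total interest = total paid − principal = £1,560.42 − £1,422.00 = £138.42.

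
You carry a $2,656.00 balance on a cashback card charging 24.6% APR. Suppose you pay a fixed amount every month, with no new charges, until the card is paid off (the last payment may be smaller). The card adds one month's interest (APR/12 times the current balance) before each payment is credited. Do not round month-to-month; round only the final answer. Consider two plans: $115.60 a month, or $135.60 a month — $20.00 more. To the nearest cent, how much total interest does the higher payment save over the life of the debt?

Monthly rate r = 24.6%/12 = 2.05% = 0.0205.
At $115.60/mo: n = ⌈−ln(1 − rB₀/P)/ln(1+r)⌉ = 32 payments (last $44.14); total interest = total paid − $2,656.00 = $971.74.
At $135.60/mo: 26 payments (last $40.84); total interest $774.84.
Interest saved = $971.74 − $774.84 = $196.90.

$196.90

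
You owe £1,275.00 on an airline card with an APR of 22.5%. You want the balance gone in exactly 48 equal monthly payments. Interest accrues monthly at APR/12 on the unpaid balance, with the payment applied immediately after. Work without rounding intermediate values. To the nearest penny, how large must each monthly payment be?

Monthly rate r = 22.5%/12 = 1.875% = 0.01875.
Level-payment amortization: P = B₀·r / (1 − (1+r)^(−n)) = 1275.00·0.01875 / (1 − 1.01875^(−48)).
Denominator 1 − (1+r)^(−48) = 0.590028038.
P = 23.9062 / 0.590028038 ≈ 40.52.

£40.52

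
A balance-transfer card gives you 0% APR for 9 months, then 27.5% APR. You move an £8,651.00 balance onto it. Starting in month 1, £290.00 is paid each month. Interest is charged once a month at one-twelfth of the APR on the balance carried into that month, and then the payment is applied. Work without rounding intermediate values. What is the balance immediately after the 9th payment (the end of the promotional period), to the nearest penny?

£6,041.00

Promo months 1–9 at r₀ = 0%/12 = 0; months 10+ at r₁ = 27.5%/12 = 0.0229167.
After month 9 (no interest yet): B = £8,651.00 − 9·£290.00 = £6,041.00.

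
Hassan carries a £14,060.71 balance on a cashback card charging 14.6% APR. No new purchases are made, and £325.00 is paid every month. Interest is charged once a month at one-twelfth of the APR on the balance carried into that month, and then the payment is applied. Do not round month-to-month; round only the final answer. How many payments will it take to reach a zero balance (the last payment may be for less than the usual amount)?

62 payments

Monthly rate r = 14.6%/12 = 1.21667% = 0.0121667.
Recurrence: B ← B·(1+r) − £325.00.
Month 1: interest £171.07; balance after payment £13,906.78.
Month 2: interest £169.20; balance after payment £13,750.98.
Closed form: n = −ln(1 − rB₀/P)/ln(1+r) = −ln(0.47362)/ln(1.01217) ≈ 61.798, so the balance reaches zero during payment 62.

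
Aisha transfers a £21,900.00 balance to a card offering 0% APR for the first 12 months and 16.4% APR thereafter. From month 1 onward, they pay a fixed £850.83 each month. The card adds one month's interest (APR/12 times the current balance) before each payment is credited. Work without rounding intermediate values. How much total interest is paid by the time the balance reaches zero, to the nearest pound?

£1,347

Promo months 1–12 at r₀ = 0%/12 = 0; months 13+ at r₁ = 16.4%/12 = 0.0136667.
After month 12 (no interest yet): B = £21,900.00 − 12·£850.83 = £11,690.04.
Then at r₁ with £850.83/mo: n₂ = −ln(1 − r₁·B/P)/ln(1+r₁) ≈ 15.32 → 16 more payments.
Total paid = 27·£850.83 + £274.86 = £23,247.27; interest = £23,247.27 − £21,900.00 = £1,347.27.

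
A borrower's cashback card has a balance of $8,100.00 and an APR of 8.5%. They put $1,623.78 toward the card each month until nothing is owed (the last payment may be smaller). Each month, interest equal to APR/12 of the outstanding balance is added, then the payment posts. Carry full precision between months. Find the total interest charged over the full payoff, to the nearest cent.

$176.24

Monthly rate r = 8.5%/12 = 0.708333% = 0.00708333.
Payoff takes n = ⌈−ln(1 − rB₀/P)/ln(1+r)⌉ = ⌈5.097⌉ = 6 payments; the last is $157.34.
Total paid = 5·$1,623.78 + $157.34 = $8,276.24.
Total interest = total paid − principal = $8,276.24 − $8,100.00 = $176.24.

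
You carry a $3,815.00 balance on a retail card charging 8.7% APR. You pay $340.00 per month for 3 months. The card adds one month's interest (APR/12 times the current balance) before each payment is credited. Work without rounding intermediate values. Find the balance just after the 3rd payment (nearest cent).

$2,871.17

Monthly rate r = 8.7%/12 = 0.725% = 0.00725.
Each month: B ← B·(1+r) − $340.00.
Month 1: interest $27.66; balance after payment $3,502.66.
Month 2: interest $25.39; balance after payment $3,188.05.
Month 3: interest $23.11; balance after payment $2,871.17.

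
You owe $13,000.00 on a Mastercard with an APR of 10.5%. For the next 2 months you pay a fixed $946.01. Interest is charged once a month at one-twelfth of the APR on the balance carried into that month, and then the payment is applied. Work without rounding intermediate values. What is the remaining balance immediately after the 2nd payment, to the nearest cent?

$11,328.20

Monthly rate r = 10.5%/12 = 0.875% = 0.00875.
Each month: B ← B·(1+r) − $946.01.
Month 1: interest $113.75; balance after payment $12,167.74.
Month 2: interest $106.47; balance after payment $11,328.20.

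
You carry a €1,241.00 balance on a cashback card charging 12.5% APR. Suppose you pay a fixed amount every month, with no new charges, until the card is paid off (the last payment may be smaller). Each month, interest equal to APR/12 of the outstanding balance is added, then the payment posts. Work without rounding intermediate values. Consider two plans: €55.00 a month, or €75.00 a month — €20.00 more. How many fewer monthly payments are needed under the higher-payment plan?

Monthly rate r = 12.5%/12 = 1.04167% = 0.0104167.
At €55.00/mo: n = ⌈−ln(1 − rB₀/P)/ln(1+r)⌉ = 26 payments (last €47.06); total interest = total paid − €1,241.00 = €181.06.
At €75.00/mo: 19 payments (last €19.24); total interest €128.24.
Payments saved = 26 − 19 = 7.

7 fewer payments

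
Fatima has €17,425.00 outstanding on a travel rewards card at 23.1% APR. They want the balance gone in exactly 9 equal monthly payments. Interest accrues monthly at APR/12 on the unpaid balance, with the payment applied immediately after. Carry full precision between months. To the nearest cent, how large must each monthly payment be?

Monthly rate r = 23.1%/12 = 1.925% = 0.01925.
Level-payment amortization: P = B₀·r / (1 − (1+r)^(−n)) = 17425.00·0.01925 / (1 − 1.01925^(−9)).
Denominator 1 − (1+r)^(−9) = 0.15768697.
P = 335.431 / 0.15768697 ≈ 2127.20.

€2,127.20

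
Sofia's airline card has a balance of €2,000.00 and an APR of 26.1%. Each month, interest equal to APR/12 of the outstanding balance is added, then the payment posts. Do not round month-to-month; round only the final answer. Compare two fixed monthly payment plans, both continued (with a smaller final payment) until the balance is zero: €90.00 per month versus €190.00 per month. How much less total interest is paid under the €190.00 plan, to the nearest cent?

Monthly rate r = 26.1%/12 = 2.175% = 0.02175.
At €90.00/mo: n = ⌈−ln(1 − rB₀/P)/ln(1+r)⌉ = 31 payments (last €62.33); total interest = total paid − €2,000.00 = €762.33.
At €190.00/mo: 13 payments (last €16.02); total interest €296.02.
Interest saved = €762.33 − €296.02 = €466.31.

€466.31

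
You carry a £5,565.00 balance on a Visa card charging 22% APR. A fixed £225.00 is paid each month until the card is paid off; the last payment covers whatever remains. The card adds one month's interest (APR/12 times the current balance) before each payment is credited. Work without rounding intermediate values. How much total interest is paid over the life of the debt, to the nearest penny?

Monthly rate r = 22%/12 = 1.83333% = 0.0183333.
Payoff takes n = ⌈−ln(1 − rB₀/P)/ln(1+r)⌉ = ⌈33.253⌉ = 34 payments; the last is £57.34.
Total paid = 33·£225.00 + £57.34 = £7,482.34.
Total interest = total paid − principal = £7,482.34 − £5,565.00 = £1,917.34.

£1,917.34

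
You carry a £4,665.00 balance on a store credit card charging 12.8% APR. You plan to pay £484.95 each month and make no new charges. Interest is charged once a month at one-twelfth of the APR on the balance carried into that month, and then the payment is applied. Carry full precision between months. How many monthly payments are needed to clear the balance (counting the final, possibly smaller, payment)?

11 payments

Monthly rate r = 12.8%/12 = 1.06667% = 0.0106667.
Recurrence: B ← B·(1+r) − £484.95.
Month 1: interest £49.76; balance after payment £4,229.81.
Month 2: interest £45.12; balance after payment £3,789.98.
Closed form: n = −ln(1 − rB₀/P)/ln(1+r) = −ln(0.89739)/ln(1.01067) ≈ 10.204, so the balance reaches zero during payment 11.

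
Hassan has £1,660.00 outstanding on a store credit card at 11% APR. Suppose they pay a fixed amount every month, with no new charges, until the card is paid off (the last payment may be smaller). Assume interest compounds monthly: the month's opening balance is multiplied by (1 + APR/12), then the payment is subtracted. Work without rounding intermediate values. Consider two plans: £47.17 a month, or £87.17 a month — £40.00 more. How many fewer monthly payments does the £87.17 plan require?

Monthly rate r = 11%/12 = 0.916667% = 0.00916667.
At £47.17/mo: n = ⌈−ln(1 − rB₀/P)/ln(1+r)⌉ = 43 payments (last £32.28); total interest = total paid − £1,660.00 = £353.42.
At £87.17/mo: 22 payments (last £2.11); total interest £172.68.
Payments saved = 43 − 22 = 21.

21 fewer payments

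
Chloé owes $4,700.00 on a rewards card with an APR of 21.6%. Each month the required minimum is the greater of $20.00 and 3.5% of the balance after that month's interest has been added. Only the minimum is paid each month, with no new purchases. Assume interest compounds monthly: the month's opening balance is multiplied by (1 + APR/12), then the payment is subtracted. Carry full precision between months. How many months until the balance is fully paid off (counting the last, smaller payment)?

Monthly rate r = 21.6%/12 = 1.8% = 0.018.
While 3.5% of the post-interest balance exceeds $20.00, each month B ← (B·(1+r))·(1 − 0.035), i.e. B shrinks by the factor (1+r)·0.965 = 0.98237.
This holds for months 1–120. Entering month 121 the balance is $556.04; 3.5% of the post-interest balance is now below $20.00, so the flat $20.00 minimum applies from here.
From month 121 a fixed $20.00 at rate r clears $556.04 in 39 more payments. Total: 120 + 39 = 159 months.

159 months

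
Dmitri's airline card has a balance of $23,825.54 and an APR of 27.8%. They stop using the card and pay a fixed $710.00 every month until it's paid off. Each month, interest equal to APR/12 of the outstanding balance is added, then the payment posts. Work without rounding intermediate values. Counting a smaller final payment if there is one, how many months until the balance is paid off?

66 payments

Monthly rate r = 27.8%/12 = 2.31667% = 0.0231667.
Recurrence: B ← B·(1+r) − $710.00.
Month 1: interest $551.96; balance after payment $23,667.50.
Month 2: interest $548.30; balance after payment $23,505.80.
Closed form: n = −ln(1 − rB₀/P)/ln(1+r) = −ln(0.22259)/ln(1.02317) ≈ 65.600, so the balance reaches zero during payment 66.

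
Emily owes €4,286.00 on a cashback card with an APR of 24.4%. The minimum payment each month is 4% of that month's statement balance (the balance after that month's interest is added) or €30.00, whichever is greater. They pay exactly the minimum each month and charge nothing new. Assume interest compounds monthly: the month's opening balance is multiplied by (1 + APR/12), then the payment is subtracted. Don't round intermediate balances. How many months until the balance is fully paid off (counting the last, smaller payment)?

120 months

Monthly rate r = 24.4%/12 = 2.03333% = 0.0203333.
While 4% of the post-interest balance exceeds €30.00, each month B ← (B·(1+r))·(1 − 0.04), i.e. B shrinks by the factor (1+r)·0.96 = 0.97952.
This holds for months 1–86. Entering month 87 the balance is €723.10; 4% of the post-interest balance is now below €30.00, so the flat €30.00 minimum applies from here.
From month 87 a fixed €30.00 at rate r clears €723.10 in 34 more payments. Total: 86 + 34 = 120 months.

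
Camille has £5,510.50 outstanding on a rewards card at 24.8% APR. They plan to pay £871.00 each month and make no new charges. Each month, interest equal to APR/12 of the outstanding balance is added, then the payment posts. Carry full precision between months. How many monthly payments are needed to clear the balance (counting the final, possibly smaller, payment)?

Monthly rate r = 24.8%/12 = 2.06667% = 0.0206667.
Recurrence: B ← B·(1+r) − £871.00.
Month 1: interest £113.88; balance after payment £4,753.38.
Month 2: interest £98.24; balance after payment £3,980.62.
Closed form: n = −ln(1 − rB₀/P)/ln(1+r) = −ln(0.86925)/ln(1.02067) ≈ 6.850, so the balance reaches zero during payment 7.

7 payments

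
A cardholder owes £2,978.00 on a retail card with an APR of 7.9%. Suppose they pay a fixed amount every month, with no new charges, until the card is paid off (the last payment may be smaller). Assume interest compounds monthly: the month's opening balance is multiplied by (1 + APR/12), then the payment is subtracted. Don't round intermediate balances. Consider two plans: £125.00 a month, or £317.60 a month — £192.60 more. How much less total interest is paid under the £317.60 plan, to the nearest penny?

Monthly rate r = 7.9%/12 = 0.658333% = 0.00658333.
At £125.00/mo: n = ⌈−ln(1 − rB₀/P)/ln(1+r)⌉ = 26 payments (last £124.89); total interest = total paid − £2,978.00 = £271.89.
At £317.60/mo: 10 payments (last £225.80); total interest £106.20.
Interest saved = £271.89 − £106.20 = £165.69.

£165.69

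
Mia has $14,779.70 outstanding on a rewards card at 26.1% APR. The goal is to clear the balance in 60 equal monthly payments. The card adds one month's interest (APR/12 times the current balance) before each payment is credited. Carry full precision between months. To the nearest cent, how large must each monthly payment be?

Monthly rate r = 26.1%/12 = 2.175% = 0.02175.
Level-payment amortization: P = B₀·r / (1 − (1+r)^(−n)) = 14779.70·0.02175 / (1 − 1.02175^(−60)).
Denominator 1 − (1+r)^(−60) = 0.725007267.
P = 321.458 / 0.725007267 ≈ 443.39.

$443.39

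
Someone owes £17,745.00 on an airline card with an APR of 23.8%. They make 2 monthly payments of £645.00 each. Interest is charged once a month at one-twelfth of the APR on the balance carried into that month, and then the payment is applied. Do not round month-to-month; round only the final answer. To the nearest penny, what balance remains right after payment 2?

£17,153.07

Monthly rate r = 23.8%/12 = 1.98333% = 0.0198333.
Each month: B ← B·(1+r) − £645.00.
Month 1: interest £351.94; balance after payment £17,451.94.
Month 2: interest £346.13; balance after payment £17,153.07.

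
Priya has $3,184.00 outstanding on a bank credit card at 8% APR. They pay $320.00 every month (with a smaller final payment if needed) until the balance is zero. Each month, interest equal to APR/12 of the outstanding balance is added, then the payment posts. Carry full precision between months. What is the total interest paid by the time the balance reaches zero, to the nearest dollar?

$122

Monthly rate r = 8%/12 = 0.666667% = 0.00666667.
Payoff takes n = ⌈−ln(1 − rB₀/P)/ln(1+r)⌉ = ⌈10.330⌉ = 11 payments; the last is $105.72.
Total paid = 10·$320.00 + $105.72 = $3,305.72.
Total interest = total paid − principal = $3,305.72 − $3,184.00 = $121.72.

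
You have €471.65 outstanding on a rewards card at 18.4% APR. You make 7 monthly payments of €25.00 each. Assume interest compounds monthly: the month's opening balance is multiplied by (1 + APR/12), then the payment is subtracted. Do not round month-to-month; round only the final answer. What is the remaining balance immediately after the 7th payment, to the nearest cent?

Monthly rate r = 18.4%/12 = 1.53333% = 0.0153333.
Each month: B ← B·(1+r) − €25.00.
Month 1: interest €7.23; balance after payment €453.88.
Month 2: interest €6.96; balance after payment €435.84.
Month 3: interest €6.68; balance after payment €417.52.
Month 4: interest €6.40; balance after payment €398.93.
Month 5: interest €6.12; balance after payment €380.04.
Month 6: interest €5.83; balance after payment €360.87.
Month 7: interest €5.53; balance after payment €341.40.

€341.40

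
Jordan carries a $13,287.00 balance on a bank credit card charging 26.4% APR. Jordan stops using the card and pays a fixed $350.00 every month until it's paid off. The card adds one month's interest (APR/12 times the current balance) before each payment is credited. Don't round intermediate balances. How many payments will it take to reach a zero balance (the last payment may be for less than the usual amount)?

83 payments

Monthly rate r = 26.4%/12 = 2.2% = 0.022.
Recurrence: B ← B·(1+r) − $350.00.
Month 1: interest $292.31; balance after payment $13,229.31.
Month 2: interest $291.04; balance after payment $13,170.36.
Closed form: n = −ln(1 − rB₀/P)/ln(1+r) = −ln(0.16482)/ln(1.022) ≈ 82.849, so the balance reaches zero during payment 83.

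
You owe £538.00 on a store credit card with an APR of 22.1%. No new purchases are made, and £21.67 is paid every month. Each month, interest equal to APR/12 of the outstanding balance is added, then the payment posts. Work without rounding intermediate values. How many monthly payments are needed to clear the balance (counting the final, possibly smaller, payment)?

34 months

Monthly rate r = 22.1%/12 = 1.84167% = 0.0184167.
Recurrence: B ← B·(1+r) − £21.67.
Month 1: interest £9.91; balance after payment £526.24.
Month 2: interest £9.69; balance after payment £514.26.
Closed form: n = −ln(1 − rB₀/P)/ln(1+r) = −ln(0.54277)/ln(1.01842) ≈ 33.485, so the balance reaches zero during payment 34.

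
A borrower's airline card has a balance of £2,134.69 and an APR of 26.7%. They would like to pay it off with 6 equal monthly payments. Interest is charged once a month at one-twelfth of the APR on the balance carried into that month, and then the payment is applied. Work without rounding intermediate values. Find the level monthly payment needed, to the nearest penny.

£384.00

Monthly rate r = 26.7%/12 = 2.225% = 0.02225.
Level-payment amortization: P = B₀·r / (1 − (1+r)^(−n)) = 2134.69·0.02225 / (1 − 1.02225^(−6)).
Denominator 1 − (1+r)^(−6) = 0.123690975.
P = 47.4969 / 0.123690975 ≈ 384.00.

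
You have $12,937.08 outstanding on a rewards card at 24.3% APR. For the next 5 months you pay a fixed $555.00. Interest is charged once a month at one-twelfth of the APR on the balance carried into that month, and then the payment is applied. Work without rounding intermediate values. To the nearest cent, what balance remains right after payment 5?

Monthly rate r = 24.3%/12 = 2.025% = 0.02025.
Each month: B ← B·(1+r) − $555.00.
Month 1: interest $261.98; balance after payment $12,644.06.
Month 2: interest $256.04; balance after payment $12,345.10.
Month 3: interest $249.99; balance after payment $12,040.09.
Month 4: interest $243.81; balance after payment $11,728.90.
Month 5: interest $237.51; balance after payment $11,411.41.

$11,411.41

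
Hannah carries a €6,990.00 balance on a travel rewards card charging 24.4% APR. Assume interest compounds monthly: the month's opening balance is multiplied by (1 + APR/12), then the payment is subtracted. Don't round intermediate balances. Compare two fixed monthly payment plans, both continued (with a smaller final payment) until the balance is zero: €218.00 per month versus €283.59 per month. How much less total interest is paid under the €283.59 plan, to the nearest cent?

€1,631.92

Monthly rate r = 24.4%/12 = 2.03333% = 0.0203333.
At €218.00/mo: n = ⌈−ln(1 − rB₀/P)/ln(1+r)⌉ = 53 payments (last €95.26); total interest = total paid − €6,990.00 = €4,441.26.
At €283.59/mo: 35 payments (last €157.28); total interest €2,809.34.
Interest saved = €4,441.26 − €2,809.34 = €1,631.92.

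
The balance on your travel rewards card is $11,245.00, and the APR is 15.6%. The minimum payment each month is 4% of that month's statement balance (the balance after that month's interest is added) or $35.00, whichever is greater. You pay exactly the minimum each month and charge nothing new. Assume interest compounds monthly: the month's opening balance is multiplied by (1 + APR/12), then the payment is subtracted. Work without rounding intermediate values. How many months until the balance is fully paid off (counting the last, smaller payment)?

Monthly rate r = 15.6%/12 = 1.3% = 0.013.
While 4% of the post-interest balance exceeds $35.00, each month B ← (B·(1+r))·(1 − 0.04), i.e. B shrinks by the factor (1+r)·0.96 = 0.97248.
This holds for months 1–92. Entering month 93 the balance is $862.94; 4% of the post-interest balance is now below $35.00, so the flat $35.00 minimum applies from here.
From month 93 a fixed $35.00 at rate r clears $862.94 in 30 more payments. Total: 92 + 30 = 122 months.

122 months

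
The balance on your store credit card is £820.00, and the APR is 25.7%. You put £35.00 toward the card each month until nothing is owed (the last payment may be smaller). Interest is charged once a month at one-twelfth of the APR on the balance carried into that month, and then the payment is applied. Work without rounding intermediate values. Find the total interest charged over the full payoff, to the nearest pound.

£331

Monthly rate r = 25.7%/12 = 2.14167% = 0.0214167.
Payoff takes n = ⌈−ln(1 − rB₀/P)/ln(1+r)⌉ = ⌈32.877⌉ = 33 payments; the last is £30.73.
Total paid = 32·£35.00 + £30.73 = £1,150.73.
Total interest = total paid − principal = £1,150.73 − £820.00 = £330.73.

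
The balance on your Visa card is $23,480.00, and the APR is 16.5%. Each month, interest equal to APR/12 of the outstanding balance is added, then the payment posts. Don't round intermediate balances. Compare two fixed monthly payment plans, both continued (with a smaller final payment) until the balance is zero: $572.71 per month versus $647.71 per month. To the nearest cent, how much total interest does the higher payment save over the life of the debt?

Monthly rate r = 16.5%/12 = 1.375% = 0.01375.
At $572.71/mo: n = ⌈−ln(1 − rB₀/P)/ln(1+r)⌉ = 61 payments (last $424.28); total interest = total paid − $23,480.00 = $11,306.88.
At $647.71/mo: 51 payments (last $344.13); total interest $9,249.63.
Interest saved = $11,306.88 − $9,249.63 = $2,057.25.

$2,057.25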